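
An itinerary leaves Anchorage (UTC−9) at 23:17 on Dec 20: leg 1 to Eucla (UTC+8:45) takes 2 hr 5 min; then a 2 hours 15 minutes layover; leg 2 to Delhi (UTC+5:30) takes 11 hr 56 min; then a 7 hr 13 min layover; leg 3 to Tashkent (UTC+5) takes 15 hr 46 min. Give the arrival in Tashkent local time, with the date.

Convert departure to UTC: 23:17 + 9:00 = 08:17 UTC on Dec 21.
Add 2 hours 5 minutes leg 1 → 10:22 UTC.
Add 2 hours and 15 minutes layover in Eucla → 12:37 UTC.
Add 11 hours and 56 minutes leg 2 → 00:33 UTC (Dec 22).
Add 7 hours and 13 minutes layover in Delhi → 07:46 UTC.
Add 15 hours 46 minutes leg 3 → 23:32 UTC.
Tashkent is UTC+5:00, so local arrival = 23:32 + 5:00 = 04:32 on Dec 23.

04:32 on Dec 23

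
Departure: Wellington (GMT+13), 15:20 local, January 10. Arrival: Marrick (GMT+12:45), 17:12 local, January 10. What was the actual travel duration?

Departure in UTC: 15:20 − 13:00 = 02:20 on Jan 10.
Arrival in UTC: 17:12 − 12:45 = 04:27 on Jan 10.
Elapsed = 04:27 − 02:20 = 2 hours 7 minutes.

2 hours 7 minutes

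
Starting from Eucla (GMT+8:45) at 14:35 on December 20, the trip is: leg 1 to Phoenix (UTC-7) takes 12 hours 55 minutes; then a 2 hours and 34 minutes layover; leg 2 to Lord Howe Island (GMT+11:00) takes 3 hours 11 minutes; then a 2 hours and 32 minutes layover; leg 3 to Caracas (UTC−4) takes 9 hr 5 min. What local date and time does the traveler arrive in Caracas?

08:07 on December 21

Convert departure to UTC: 14:35 − 8:45 = 05:50 UTC on Dec 20.
Add 12 hours and 55 minutes leg 1 → 18:45 UTC.
Add 2 hours 34 minutes layover in Phoenix → 21:19 UTC.
Add 3 hours 11 minutes leg 2 → 00:30 UTC (Dec 21).
Add 2 hours 32 minutes layover in Lord Howe Island → 03:02 UTC.
Add 9 hours 5 minutes leg 3 → 12:07 UTC.
Caracas is UTC−4:00, so local arrival = 12:07 − 4:00 = 08:07 on Dec 21.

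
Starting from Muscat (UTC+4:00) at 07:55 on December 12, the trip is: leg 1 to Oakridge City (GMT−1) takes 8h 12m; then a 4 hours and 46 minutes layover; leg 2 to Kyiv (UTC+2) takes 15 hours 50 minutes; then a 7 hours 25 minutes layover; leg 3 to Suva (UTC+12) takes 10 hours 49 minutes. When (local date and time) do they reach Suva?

14:57 on Dec 14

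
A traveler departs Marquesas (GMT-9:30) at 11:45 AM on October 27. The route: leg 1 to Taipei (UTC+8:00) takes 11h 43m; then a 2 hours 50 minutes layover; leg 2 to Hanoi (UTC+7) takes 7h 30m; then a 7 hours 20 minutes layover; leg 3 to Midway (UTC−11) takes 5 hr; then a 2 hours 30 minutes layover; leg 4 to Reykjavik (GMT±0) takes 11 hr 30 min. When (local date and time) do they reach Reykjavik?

9:38 PM on Oct 29

Convert departure to UTC: 11:45 AM + 9:30 = 9:15 PM UTC on Oct 27.
Add 11 hours 43 minutes leg 1 → 8:58 AM UTC (Oct 28).
Add 2 hours 50 minutes layover in Taipei → 11:48 AM UTC.
Add 7 hours 30 minutes leg 2 → 7:18 PM UTC.
Add 7 hours and 20 minutes layover in Hanoi → 2:38 AM UTC (Oct 29).
Add 5 hours leg 3 → 7:38 AM UTC.
Add 2 hours and 30 minutes layover in Midway → 10:08 AM UTC.
Add 11 hours and 30 minutes leg 4 → 9:38 PM UTC.
Reykjavik is UTC+0, so local arrival is the same: 9:38 PM on Oct 29.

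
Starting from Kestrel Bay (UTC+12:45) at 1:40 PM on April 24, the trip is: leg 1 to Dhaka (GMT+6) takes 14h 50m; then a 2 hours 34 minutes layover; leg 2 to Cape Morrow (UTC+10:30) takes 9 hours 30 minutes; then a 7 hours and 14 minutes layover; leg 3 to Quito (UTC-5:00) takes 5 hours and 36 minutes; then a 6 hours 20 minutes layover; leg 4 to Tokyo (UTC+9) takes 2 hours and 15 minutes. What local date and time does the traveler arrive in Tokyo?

Convert departure to UTC: 1:40 PM − 12:45 = 12:55 AM UTC on Apr 24.
Add 14 hours and 50 minutes leg 1 → 3:45 PM UTC.
Add 2 hours 34 minutes layover in Dhaka → 6:19 PM UTC.
Add 9 hours and 30 minutes leg 2 → 3:49 AM UTC (Apr 25).
Add 7 hours 14 minutes layover in Cape Morrow → 11:03 AM UTC.
Add 5 hours and 36 minutes leg 3 → 4:39 PM UTC.
Add 6 hours 20 minutes layover in Quito → 10:59 PM UTC.
Add 2 hours 15 minutes leg 4 → 1:14 AM UTC (Apr 26).
Tokyo is UTC+9:00, so local arrival = 1:14 AM + 9:00 = 10:14 AM on Apr 26.

10:14 AM on April 26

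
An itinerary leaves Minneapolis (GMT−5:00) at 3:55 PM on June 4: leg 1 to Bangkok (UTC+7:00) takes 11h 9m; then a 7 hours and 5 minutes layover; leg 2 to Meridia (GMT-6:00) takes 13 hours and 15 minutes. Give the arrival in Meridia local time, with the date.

Convert departure to UTC: 3:55 PM + 5:00 = 8:55 PM UTC on Jun 4.
Add 11 hours 9 minutes leg 1 → 8:04 AM UTC (Jun 5).
Add 7 hours and 5 minutes layover in Bangkok → 3:09 PM UTC.
Add 13 hours and 15 minutes leg 2 → 4:24 AM UTC (Jun 6).
Meridia is UTC−6:00, so local arrival = 4:24 AM − 6:00 = 10:24 PM on Jun 5.

10:24 PM on June 5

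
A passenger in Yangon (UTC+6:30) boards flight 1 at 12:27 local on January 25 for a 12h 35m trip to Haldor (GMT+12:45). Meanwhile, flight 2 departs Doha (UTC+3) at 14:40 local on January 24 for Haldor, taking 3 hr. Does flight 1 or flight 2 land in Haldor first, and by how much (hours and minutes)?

the second, by 27 hours 52 minutes

Flight 1 in UTC: 12:27 − 6:30 = 05:57 on Jan 25.
+12 hours and 35 minutes → arrive 18:32 UTC on Jan 25.
Flight 2 in UTC: 14:40 − 3:00 = 11:40 on Jan 24.
+3 hours → arrive 14:40 UTC on Jan 24.
Flight 2 lands earlier by 27 hours 52 minutes.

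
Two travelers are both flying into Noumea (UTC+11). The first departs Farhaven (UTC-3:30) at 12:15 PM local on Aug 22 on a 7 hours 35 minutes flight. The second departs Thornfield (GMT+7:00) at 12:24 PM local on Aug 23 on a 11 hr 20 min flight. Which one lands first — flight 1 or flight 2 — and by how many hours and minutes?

the first, by 17 hours 24 minutes

Flight 1 in UTC: 12:15 PM + 3:30 = 3:45 PM on Aug 22.
+7 hours 35 minutes → arrive 11:20 PM UTC on Aug 22.
Flight 2 in UTC: 12:24 PM − 7:00 = 5:24 AM on Aug 23.
+11 hours and 20 minutes → arrive 4:44 PM UTC on Aug 23.
Flight 1 lands earlier by 17 hours 24 minutes.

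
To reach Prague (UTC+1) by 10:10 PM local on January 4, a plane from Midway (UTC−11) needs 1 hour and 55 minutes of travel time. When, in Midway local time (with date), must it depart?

8:15 AM on Jan 4

Target arrival in UTC: 10:10 PM − 1:00 = 9:10 PM on Jan 4.
Subtract 1 hour and 55 minutes → departure 7:15 PM UTC on Jan 4.
Midway is UTC−11:00: 7:15 PM − 11:00 = 8:15 AM on Jan 4.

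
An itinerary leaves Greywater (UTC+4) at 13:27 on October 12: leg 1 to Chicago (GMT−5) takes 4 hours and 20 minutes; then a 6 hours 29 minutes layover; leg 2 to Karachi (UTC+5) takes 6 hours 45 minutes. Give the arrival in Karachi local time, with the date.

Convert departure to UTC: 13:27 − 4:00 = 09:27 UTC on Oct 12.
Add 4 hours 20 minutes leg 1 → 13:47 UTC.
Add 6 hours 29 minutes layover in Chicago → 20:16 UTC.
Add 6 hours 45 minutes leg 2 → 03:01 UTC (Oct 13).
Karachi is UTC+5:00, so local arrival = 03:01 + 5:00 = 08:01 on Oct 13.

08:01 on October 13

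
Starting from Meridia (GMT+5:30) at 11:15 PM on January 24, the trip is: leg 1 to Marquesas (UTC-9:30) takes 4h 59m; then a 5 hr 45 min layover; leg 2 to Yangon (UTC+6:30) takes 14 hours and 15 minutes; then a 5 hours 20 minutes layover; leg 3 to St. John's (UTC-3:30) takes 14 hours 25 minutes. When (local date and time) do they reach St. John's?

10:59 AM on January 26

Convert departure to UTC: 11:15 PM − 5:30 = 5:45 PM UTC on Jan 24.
Add 4 hours 59 minutes leg 1 → 10:44 PM UTC.
Add 5 hours and 45 minutes layover in Marquesas → 4:29 AM UTC (Jan 25).
Add 14 hours and 15 minutes leg 2 → 6:44 PM UTC.
Add 5 hours and 20 minutes layover in Yangon → 12:04 AM UTC (Jan 26).
Add 14 hours 25 minutes leg 3 → 2:29 PM UTC.
St. John's is UTC−3:30, so local arrival = 2:29 PM − 3:30 = 10:59 AM on Jan 26.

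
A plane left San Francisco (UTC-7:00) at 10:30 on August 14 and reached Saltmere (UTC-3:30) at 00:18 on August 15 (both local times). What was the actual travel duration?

Departure in UTC: 10:30 + 7:00 = 17:30 on Aug 14.
Arrival in UTC: 00:18 + 3:30 = 03:48 on Aug 15.
Elapsed = 03:48 − 17:30 (+1 day) = 10 hours 18 minutes.

10 hours 18 minutes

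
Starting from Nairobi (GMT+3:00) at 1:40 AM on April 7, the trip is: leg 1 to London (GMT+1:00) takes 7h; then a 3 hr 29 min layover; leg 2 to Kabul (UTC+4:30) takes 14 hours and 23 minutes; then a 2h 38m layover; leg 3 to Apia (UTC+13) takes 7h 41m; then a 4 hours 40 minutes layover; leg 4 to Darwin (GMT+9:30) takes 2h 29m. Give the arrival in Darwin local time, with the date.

2:30 AM on April 9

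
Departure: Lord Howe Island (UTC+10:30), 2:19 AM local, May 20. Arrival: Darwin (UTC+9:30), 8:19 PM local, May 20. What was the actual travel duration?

Departure in UTC: 2:19 AM − 10:30 = 3:49 PM on May 19.
Arrival in UTC: 8:19 PM − 9:30 = 10:49 AM on May 20.
Elapsed = 10:49 AM − 3:49 PM (+1 day) = 19 hours.

19 hours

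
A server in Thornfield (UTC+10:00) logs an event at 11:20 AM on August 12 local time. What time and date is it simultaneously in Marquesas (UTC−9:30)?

3:50 PM on August 11

Marquesas is 19:30 behind Thornfield.
Shift by the zone difference: 11:20 AM − 19:30 = 3:50 PM on Aug 11 in Marquesas.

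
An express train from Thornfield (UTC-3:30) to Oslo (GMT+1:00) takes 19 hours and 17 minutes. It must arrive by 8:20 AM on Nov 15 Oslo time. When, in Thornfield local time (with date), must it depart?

8:33 AM on Nov 14

Target arrival in UTC: 8:20 AM − 1:00 = 7:20 AM on Nov 15.
Subtract 19 hours and 17 minutes → departure 12:03 PM UTC on Nov 14.
Thornfield is UTC−3:30: 12:03 PM − 3:30 = 8:33 AM on Nov 14.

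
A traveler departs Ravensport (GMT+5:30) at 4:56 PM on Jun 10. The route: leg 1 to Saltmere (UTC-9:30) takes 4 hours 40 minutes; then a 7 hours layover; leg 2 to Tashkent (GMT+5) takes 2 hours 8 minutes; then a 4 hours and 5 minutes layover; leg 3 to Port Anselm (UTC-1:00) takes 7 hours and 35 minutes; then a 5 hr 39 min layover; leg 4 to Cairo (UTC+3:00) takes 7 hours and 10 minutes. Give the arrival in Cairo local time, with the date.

Convert departure to UTC: 4:56 PM − 5:30 = 11:26 AM UTC on Jun 10.
Add 4 hours 40 minutes leg 1 → 4:06 PM UTC.
Add 7 hours layover in Saltmere → 11:06 PM UTC.
Add 2 hours 8 minutes leg 2 → 1:14 AM UTC (Jun 11).
Add 4 hours and 5 minutes layover in Tashkent → 5:19 AM UTC.
Add 7 hours 35 minutes leg 3 → 12:54 PM UTC.
Add 5 hours 39 minutes layover in Port Anselm → 6:33 PM UTC.
Add 7 hours and 10 minutes leg 4 → 1:43 AM UTC (Jun 12).
Cairo is UTC+3:00, so local arrival = 1:43 AM + 3:00 = 4:43 AM on Jun 12.

4:43 AM on June 12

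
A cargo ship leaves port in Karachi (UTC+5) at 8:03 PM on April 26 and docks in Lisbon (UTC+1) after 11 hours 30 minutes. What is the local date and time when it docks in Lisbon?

3:33 AM on April 27

Convert departure to UTC: 8:03 PM − 5:00 = 3:03 PM UTC on Apr 26.
Add 11 hours and 30 minutes travel time → 2:33 AM UTC (Apr 27).
Lisbon is UTC+1:00, so local arrival = 2:33 AM + 1:00 = 3:33 AM on Apr 27.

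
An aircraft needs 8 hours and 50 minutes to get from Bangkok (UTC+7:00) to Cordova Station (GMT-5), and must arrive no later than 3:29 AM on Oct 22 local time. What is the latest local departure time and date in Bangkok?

6:39 AM on October 22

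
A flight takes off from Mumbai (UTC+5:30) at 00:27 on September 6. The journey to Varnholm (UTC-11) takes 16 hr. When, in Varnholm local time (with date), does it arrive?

23:57 on September 5

Varnholm is 16:30 behind Mumbai.
After 16 hours it is 16:27 in Mumbai.
Shift by the zone difference: 16:27 − 16:30 = 23:57 on Sep 5 in Varnholm.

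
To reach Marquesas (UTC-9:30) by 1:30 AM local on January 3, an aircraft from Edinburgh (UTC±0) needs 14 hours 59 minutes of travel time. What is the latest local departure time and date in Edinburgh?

8:01 PM on Jan 2

Target arrival in UTC: 1:30 AM + 9:30 = 11:00 AM on Jan 3.
Subtract 14 hours 59 minutes → departure 8:01 PM UTC on Jan 2.
Edinburgh is UTC+0, so departure is 8:01 PM on Jan 2.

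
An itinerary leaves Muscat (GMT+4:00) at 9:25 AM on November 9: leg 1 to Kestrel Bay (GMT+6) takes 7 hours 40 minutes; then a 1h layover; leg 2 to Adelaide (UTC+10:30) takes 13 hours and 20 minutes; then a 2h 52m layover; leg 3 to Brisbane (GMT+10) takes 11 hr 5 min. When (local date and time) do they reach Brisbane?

Convert departure to UTC: 9:25 AM − 4:00 = 5:25 AM UTC on Nov 9.
Add 7 hours 40 minutes leg 1 → 1:05 PM UTC.
Add 1 hour layover in Kestrel Bay → 2:05 PM UTC.
Add 13 hours and 20 minutes leg 2 → 3:25 AM UTC (Nov 10).
Add 2 hours 52 minutes layover in Adelaide → 6:17 AM UTC.
Add 11 hours and 5 minutes leg 3 → 5:22 PM UTC.
Brisbane is UTC+10:00, so local arrival = 5:22 PM + 10:00 = 3:22 AM on Nov 11.

3:22 AM on Nov 11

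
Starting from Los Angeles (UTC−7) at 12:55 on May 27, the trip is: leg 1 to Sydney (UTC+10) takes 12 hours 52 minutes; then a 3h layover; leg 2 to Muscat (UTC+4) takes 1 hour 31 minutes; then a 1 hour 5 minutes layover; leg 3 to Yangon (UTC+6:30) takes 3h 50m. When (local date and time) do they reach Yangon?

00:43 on May 29

Convert departure to UTC: 12:55 + 7:00 = 19:55 UTC on May 27.
Add 12 hours 52 minutes leg 1 → 08:47 UTC (May 28).
Add 3 hours layover in Sydney → 11:47 UTC.
Add 1 hour and 31 minutes leg 2 → 13:18 UTC.
Add 1 hour and 5 minutes layover in Muscat → 14:23 UTC.
Add 3 hours 50 minutes leg 3 → 18:13 UTC.
Yangon is UTC+6:30, so local arrival = 18:13 + 6:30 = 00:43 on May 29.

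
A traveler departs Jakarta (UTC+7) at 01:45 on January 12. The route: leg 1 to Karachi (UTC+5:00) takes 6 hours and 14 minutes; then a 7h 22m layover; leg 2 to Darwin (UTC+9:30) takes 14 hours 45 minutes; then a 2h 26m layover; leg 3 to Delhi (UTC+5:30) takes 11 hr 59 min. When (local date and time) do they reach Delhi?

19:01 on January 13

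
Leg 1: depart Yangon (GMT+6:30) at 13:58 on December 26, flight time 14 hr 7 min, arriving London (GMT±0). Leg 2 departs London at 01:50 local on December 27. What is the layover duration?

4 hours 15 minutes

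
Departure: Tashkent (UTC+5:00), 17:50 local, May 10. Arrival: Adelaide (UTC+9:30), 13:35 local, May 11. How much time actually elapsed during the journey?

Departure in UTC: 17:50 − 5:00 = 12:50 on May 10.
Arrival in UTC: 13:35 − 9:30 = 04:05 on May 11.
Elapsed = 04:05 − 12:50 (+1 day) = 15 hours 15 minutes.

15 hours 15 minutes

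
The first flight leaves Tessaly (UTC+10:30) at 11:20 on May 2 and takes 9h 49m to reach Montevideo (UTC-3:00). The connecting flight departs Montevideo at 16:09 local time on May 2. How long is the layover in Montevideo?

8 hours 30 minutes

Convert departure to UTC: 11:20 − 10:30 = 00:50 UTC on May 2.
Add 9 hours 49 minutes flight time → 10:39 UTC.
Montevideo is UTC−3:00, so local arrival = 10:39 − 3:00 = 07:39 on May 2.
Layover = 16:09 − 07:39 = 8 hours 30 minutes.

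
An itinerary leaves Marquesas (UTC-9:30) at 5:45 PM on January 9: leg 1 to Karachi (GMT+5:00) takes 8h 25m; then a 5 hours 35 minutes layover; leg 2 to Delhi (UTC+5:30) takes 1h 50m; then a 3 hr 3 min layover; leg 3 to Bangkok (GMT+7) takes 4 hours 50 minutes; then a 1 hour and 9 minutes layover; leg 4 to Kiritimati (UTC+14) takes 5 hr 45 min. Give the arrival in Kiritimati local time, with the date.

11:52 PM on January 11

Convert departure to UTC: 5:45 PM + 9:30 = 3:15 AM UTC on Jan 10.
Add 8 hours 25 minutes leg 1 → 11:40 AM UTC.
Add 5 hours and 35 minutes layover in Karachi → 5:15 PM UTC.
Add 1 hour and 50 minutes leg 2 → 7:05 PM UTC.
Add 3 hours and 3 minutes layover in Delhi → 10:08 PM UTC.
Add 4 hours and 50 minutes leg 3 → 2:58 AM UTC (Jan 11).
Add 1 hour 9 minutes layover in Bangkok → 4:07 AM UTC.
Add 5 hours 45 minutes leg 4 → 9:52 AM UTC.
Kiritimati is UTC+14:00, so local arrival = 9:52 AM + 14:00 = 11:52 PM on Jan 11.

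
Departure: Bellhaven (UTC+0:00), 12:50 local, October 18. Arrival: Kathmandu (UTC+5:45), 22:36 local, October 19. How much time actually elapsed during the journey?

28 hours 1 minute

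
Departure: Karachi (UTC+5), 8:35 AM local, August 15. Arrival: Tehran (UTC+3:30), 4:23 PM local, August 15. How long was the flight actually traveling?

Tehran is 1:30 behind Karachi.
Clock-face elapsed time (ignoring zones) is 7 hours 48 minutes.
Actual elapsed = 7 hours 48 minutes + 1:30 = 9 hours 18 minutes.

9 hours 18 minutes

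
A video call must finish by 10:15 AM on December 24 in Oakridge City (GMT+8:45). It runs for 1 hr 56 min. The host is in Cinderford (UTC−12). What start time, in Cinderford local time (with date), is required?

Target end time in UTC: 10:15 AM − 8:45 = 1:30 AM on Dec 24.
Subtract 1 hour and 56 minutes → start 11:34 PM UTC on Dec 23.
Cinderford is UTC−12:00: 11:34 PM − 12:00 = 11:34 AM on Dec 23.

11:34 AM on December 23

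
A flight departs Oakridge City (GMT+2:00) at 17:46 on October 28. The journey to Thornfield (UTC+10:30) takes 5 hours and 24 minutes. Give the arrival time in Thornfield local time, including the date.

07:40 on Oct 29

Convert departure to UTC: 17:46 − 2:00 = 15:46 UTC on Oct 28.
Add 5 hours 24 minutes travel time → 21:10 UTC.
Thornfield is UTC+10:30, so local arrival = 21:10 + 10:30 = 07:40 on Oct 29.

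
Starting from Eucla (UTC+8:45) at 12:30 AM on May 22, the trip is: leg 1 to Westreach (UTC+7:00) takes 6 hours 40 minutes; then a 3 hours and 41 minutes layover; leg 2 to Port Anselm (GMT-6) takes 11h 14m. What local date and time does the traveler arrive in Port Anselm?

7:20 AM on May 22

Convert departure to UTC: 12:30 AM − 8:45 = 3:45 PM UTC on May 21.
Add 6 hours and 40 minutes leg 1 → 10:25 PM UTC.
Add 3 hours 41 minutes layover in Westreach → 2:06 AM UTC (May 22).
Add 11 hours and 14 minutes leg 2 → 1:20 PM UTC.
Port Anselm is UTC−6:00, so local arrival = 1:20 PM − 6:00 = 7:20 AM on May 22.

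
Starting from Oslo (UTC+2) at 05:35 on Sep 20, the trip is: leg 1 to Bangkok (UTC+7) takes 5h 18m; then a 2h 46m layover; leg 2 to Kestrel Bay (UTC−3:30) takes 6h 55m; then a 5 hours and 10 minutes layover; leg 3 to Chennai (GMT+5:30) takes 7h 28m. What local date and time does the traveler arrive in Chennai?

Convert departure to UTC: 05:35 − 2:00 = 03:35 UTC on Sep 20.
Add 5 hours and 18 minutes leg 1 → 08:53 UTC.
Add 2 hours 46 minutes layover in Bangkok → 11:39 UTC.
Add 6 hours 55 minutes leg 2 → 18:34 UTC.
Add 5 hours 10 minutes layover in Kestrel Bay → 23:44 UTC.
Add 7 hours and 28 minutes leg 3 → 07:12 UTC (Sep 21).
Chennai is UTC+5:30, so local arrival = 07:12 + 5:30 = 12:42 on Sep 21.

12:42 on September 21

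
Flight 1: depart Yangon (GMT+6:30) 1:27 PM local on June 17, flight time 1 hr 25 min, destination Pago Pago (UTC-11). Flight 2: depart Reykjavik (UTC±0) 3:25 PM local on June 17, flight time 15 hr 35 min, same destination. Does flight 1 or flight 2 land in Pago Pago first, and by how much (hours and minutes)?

Flight 1 in UTC: 1:27 PM − 6:30 = 6:57 AM on Jun 17.
+1 hour and 25 minutes → arrive 8:22 AM UTC on Jun 17.
Flight 2 departs at 3:25 PM UTC (Jun 17).
+15 hours 35 minutes → arrive 7:00 AM UTC on Jun 18.
Flight 1 lands earlier by 22 hours 38 minutes.

the first, by 22 hours 38 minutes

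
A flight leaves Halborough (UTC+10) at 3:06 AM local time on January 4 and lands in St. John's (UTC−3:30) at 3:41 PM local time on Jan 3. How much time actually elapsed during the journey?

2 hours 5 minutes

Departure in UTC: 3:06 AM − 10:00 = 5:06 PM on Jan 3.
Arrival in UTC: 3:41 PM + 3:30 = 7:11 PM on Jan 3.
Elapsed = 7:11 PM − 5:06 PM = 2 hours 5 minutes.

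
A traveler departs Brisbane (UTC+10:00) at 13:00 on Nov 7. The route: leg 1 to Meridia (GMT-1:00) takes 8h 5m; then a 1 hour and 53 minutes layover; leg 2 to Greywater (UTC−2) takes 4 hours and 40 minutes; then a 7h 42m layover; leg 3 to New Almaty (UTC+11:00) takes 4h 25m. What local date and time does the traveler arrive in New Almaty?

Convert departure to UTC: 13:00 − 10:00 = 03:00 UTC on Nov 7.
Add 8 hours 5 minutes leg 1 → 11:05 UTC.
Add 1 hour 53 minutes layover in Meridia → 12:58 UTC.
Add 4 hours and 40 minutes leg 2 → 17:38 UTC.
Add 7 hours 42 minutes layover in Greywater → 01:20 UTC (Nov 8).
Add 4 hours and 25 minutes leg 3 → 05:45 UTC.
New Almaty is UTC+11:00, so local arrival = 05:45 + 11:00 = 16:45 on Nov 8.

16:45 on Nov 8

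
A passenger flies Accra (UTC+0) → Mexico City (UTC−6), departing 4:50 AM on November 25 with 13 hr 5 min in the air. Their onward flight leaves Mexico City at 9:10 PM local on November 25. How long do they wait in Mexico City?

Accra is at UTC+0, so departure is already 4:50 AM UTC on Nov 25.
Add 13 hours 5 minutes flight time → 5:55 PM UTC.
Mexico City is UTC−6:00, so local arrival = 5:55 PM − 6:00 = 11:55 AM on Nov 25.
Layover = 9:10 PM − 11:55 AM = 9 hours 15 minutes.

9 hours 15 minutes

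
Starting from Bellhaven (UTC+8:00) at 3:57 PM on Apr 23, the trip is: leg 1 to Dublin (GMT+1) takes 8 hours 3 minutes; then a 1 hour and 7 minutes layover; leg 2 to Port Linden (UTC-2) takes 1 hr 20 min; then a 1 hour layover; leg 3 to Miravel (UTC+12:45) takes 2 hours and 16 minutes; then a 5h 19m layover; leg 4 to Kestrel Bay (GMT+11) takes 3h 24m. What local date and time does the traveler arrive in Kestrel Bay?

5:26 PM on April 24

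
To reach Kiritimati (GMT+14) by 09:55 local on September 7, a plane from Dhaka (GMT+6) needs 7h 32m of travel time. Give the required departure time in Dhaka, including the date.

18:23 on September 6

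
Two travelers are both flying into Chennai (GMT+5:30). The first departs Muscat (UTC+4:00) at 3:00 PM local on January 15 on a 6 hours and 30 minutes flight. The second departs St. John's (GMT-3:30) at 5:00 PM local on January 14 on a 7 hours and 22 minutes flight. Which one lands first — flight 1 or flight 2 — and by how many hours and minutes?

the second, by 13 hours 38 minutes

Flight 1 in UTC: 3:00 PM − 4:00 = 11:00 AM on Jan 15.
+6 hours 30 minutes → arrive 5:30 PM UTC on Jan 15.
Flight 2 in UTC: 5:00 PM + 3:30 = 8:30 PM on Jan 14.
+7 hours 22 minutes → arrive 3:52 AM UTC on Jan 15.
Flight 2 lands earlier by 13 hours 38 minutes.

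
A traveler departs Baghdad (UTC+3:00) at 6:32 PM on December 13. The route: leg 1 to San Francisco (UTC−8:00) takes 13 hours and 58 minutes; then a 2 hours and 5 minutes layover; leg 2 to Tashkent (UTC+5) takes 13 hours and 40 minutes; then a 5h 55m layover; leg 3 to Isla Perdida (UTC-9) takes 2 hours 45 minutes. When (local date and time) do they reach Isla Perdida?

Convert departure to UTC: 6:32 PM − 3:00 = 3:32 PM UTC on Dec 13.
Add 13 hours and 58 minutes leg 1 → 5:30 AM UTC (Dec 14).
Add 2 hours 5 minutes layover in San Francisco → 7:35 AM UTC.
Add 13 hours and 40 minutes leg 2 → 9:15 PM UTC.
Add 5 hours and 55 minutes layover in Tashkent → 3:10 AM UTC (Dec 15).
Add 2 hours 45 minutes leg 3 → 5:55 AM UTC.
Isla Perdida is UTC−9:00, so local arrival = 5:55 AM − 9:00 = 8:55 PM on Dec 14.

8:55 PM on December 14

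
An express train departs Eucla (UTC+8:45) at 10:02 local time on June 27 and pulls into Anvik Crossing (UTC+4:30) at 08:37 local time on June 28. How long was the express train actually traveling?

Departure in UTC: 10:02 − 8:45 = 01:17 on Jun 27.
Arrival in UTC: 08:37 − 4:30 = 04:07 on Jun 28.
Elapsed = 04:07 − 01:17 (+1 day) = 26 hours 50 minutes.

26 hours 50 minutes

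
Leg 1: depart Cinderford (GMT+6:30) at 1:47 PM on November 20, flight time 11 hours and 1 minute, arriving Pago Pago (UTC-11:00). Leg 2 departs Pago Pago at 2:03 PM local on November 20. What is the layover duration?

Convert departure to UTC: 1:47 PM − 6:30 = 7:17 AM UTC on Nov 20.
Add 11 hours and 1 minute flight time → 6:18 PM UTC.
Pago Pago is UTC−11:00, so local arrival = 6:18 PM − 11:00 = 7:18 AM on Nov 20.
Layover = 2:03 PM − 7:18 AM = 6 hours 45 minutes.

6 hours 45 minutes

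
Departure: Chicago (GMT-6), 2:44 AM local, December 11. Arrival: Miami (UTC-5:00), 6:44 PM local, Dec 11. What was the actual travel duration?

Miami is 1:00 ahead of Chicago.
Clock-face elapsed time (ignoring zones) is 16 hours.
Actual elapsed = 16 hours − 1:00 = 15 hours.

15 hours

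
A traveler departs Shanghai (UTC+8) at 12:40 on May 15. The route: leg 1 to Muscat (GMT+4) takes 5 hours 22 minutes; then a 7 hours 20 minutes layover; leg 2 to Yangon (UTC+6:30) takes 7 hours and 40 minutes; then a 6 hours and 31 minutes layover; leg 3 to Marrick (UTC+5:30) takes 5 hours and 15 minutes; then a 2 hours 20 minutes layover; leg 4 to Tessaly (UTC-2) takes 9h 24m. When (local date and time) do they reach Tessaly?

22:32 on May 16

Convert departure to UTC: 12:40 − 8:00 = 04:40 UTC on May 15.
Add 5 hours 22 minutes leg 1 → 10:02 UTC.
Add 7 hours and 20 minutes layover in Muscat → 17:22 UTC.
Add 7 hours and 40 minutes leg 2 → 01:02 UTC (May 16).
Add 6 hours 31 minutes layover in Yangon → 07:33 UTC.
Add 5 hours and 15 minutes leg 3 → 12:48 UTC.
Add 2 hours and 20 minutes layover in Marrick → 15:08 UTC.
Add 9 hours and 24 minutes leg 4 → 00:32 UTC (May 17).
Tessaly is UTC−2:00, so local arrival = 00:32 − 2:00 = 22:32 on May 16.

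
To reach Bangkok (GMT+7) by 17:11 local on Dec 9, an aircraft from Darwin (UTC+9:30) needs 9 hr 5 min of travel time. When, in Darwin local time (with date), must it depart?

Target arrival in UTC: 17:11 − 7:00 = 10:11 on Dec 9.
Subtract 9 hours 5 minutes → departure 01:06 UTC on Dec 9.
Darwin is UTC+9:30: 01:06 + 9:30 = 10:36 on Dec 9.

10:36 on Dec 9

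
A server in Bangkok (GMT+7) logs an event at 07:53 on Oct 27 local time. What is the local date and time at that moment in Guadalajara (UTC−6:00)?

In UTC: 07:53 − 7:00 = 00:53 on Oct 27.
Guadalajara is UTC−6:00: 00:53 − 6:00 = 18:53 on Oct 26.

18:53 on October 26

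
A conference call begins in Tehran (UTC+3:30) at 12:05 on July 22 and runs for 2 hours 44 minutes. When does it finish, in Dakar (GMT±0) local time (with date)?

11:19 on July 22

Dakar is 3:30 behind Tehran.
After 2 hours 44 minutes it is 14:49 in Tehran.
Shift by the zone difference: 14:49 − 3:30 = 11:19 on Jul 22 in Dakar.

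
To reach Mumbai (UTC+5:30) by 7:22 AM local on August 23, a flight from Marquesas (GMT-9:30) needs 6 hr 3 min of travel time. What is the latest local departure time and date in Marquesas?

10:19 AM on August 22

Target arrival in UTC: 7:22 AM − 5:30 = 1:52 AM on Aug 23.
Subtract 6 hours 3 minutes → departure 7:49 PM UTC on Aug 22.
Marquesas is UTC−9:30: 7:49 PM − 9:30 = 10:19 AM on Aug 22.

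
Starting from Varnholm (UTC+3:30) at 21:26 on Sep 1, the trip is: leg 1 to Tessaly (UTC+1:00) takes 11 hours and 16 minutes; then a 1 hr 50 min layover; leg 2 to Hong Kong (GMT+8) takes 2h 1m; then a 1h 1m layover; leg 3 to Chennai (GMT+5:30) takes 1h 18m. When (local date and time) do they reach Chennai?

16:52 on Sep 2

Convert departure to UTC: 21:26 − 3:30 = 17:56 UTC on Sep 1.
Add 11 hours and 16 minutes leg 1 → 05:12 UTC (Sep 2).
Add 1 hour 50 minutes layover in Tessaly → 07:02 UTC.
Add 2 hours 1 minute leg 2 → 09:03 UTC.
Add 1 hour 1 minute layover in Hong Kong → 10:04 UTC.
Add 1 hour 18 minutes leg 3 → 11:22 UTC.
Chennai is UTC+5:30, so local arrival = 11:22 + 5:30 = 16:52 on Sep 2.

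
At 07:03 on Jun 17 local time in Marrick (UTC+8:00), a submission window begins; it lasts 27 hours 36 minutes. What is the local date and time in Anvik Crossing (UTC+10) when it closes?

12:39 on June 18

Convert start to UTC: 07:03 − 8:00 = 23:03 UTC on Jun 16.
Add 27 hours and 36 minutes duration → 02:39 UTC (Jun 18).
Anvik Crossing is UTC+10:00, so local end time = 02:39 + 10:00 = 12:39 on Jun 18.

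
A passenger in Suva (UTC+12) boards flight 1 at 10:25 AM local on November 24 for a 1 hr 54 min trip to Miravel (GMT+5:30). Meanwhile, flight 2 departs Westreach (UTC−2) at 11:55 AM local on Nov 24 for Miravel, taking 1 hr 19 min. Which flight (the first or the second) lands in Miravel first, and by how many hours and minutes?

Flight 1 in UTC: 10:25 AM − 12:00 = 10:25 PM on Nov 23.
+1 hour and 54 minutes → arrive 12:19 AM UTC on Nov 24.
Flight 2 in UTC: 11:55 AM + 2:00 = 1:55 PM on Nov 24.
+1 hour 19 minutes → arrive 3:14 PM UTC on Nov 24.
Flight 1 lands earlier by 14 hours 55 minutes.

the first, by 14 hours 55 minutes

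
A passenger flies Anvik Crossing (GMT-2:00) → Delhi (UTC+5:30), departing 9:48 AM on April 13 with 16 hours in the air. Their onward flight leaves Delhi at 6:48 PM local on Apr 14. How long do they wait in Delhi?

9 hours 30 minutes

Convert departure to UTC: 9:48 AM + 2:00 = 11:48 AM UTC on Apr 13.
Add 16 hours flight time → 3:48 AM UTC (Apr 14).
Delhi is UTC+5:30, so local arrival = 3:48 AM + 5:30 = 9:18 AM on Apr 14.
Layover = 6:48 PM − 9:18 AM = 9 hours 30 minutes.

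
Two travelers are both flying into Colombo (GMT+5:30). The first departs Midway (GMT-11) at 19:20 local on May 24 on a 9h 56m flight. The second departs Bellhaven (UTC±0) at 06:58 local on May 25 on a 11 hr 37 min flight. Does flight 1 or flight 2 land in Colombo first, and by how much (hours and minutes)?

Flight 1 in UTC: 19:20 + 11:00 = 06:20 on May 25.
+9 hours 56 minutes → arrive 16:16 UTC on May 25.
Flight 2 departs at 06:58 UTC (May 25).
+11 hours 37 minutes → arrive 18:35 UTC on May 25.
Flight 1 lands earlier by 2 hours 19 minutes.

the first, by 2 hours 19 minutes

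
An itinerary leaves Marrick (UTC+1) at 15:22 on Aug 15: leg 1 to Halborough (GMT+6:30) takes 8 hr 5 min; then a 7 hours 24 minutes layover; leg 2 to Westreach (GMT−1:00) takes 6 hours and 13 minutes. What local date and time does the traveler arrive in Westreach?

11:04 on August 16

Convert departure to UTC: 15:22 − 1:00 = 14:22 UTC on Aug 15.
Add 8 hours 5 minutes leg 1 → 22:27 UTC.
Add 7 hours and 24 minutes layover in Halborough → 05:51 UTC (Aug 16).
Add 6 hours 13 minutes leg 2 → 12:04 UTC.
Westreach is UTC−1:00, so local arrival = 12:04 − 1:00 = 11:04 on Aug 16.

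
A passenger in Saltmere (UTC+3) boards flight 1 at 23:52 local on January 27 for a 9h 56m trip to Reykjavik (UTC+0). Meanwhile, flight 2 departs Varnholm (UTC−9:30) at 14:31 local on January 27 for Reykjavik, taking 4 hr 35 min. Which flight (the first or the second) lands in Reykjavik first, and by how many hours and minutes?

the second, by 2 hours 12 minutes

Flight 1 in UTC: 23:52 − 3:00 = 20:52 on Jan 27.
+9 hours 56 minutes → arrive 06:48 UTC on Jan 28.
Flight 2 in UTC: 14:31 + 9:30 = 00:01 on Jan 28.
+4 hours 35 minutes → arrive 04:36 UTC on Jan 28.
Flight 2 lands earlier by 2 hours 12 minutes.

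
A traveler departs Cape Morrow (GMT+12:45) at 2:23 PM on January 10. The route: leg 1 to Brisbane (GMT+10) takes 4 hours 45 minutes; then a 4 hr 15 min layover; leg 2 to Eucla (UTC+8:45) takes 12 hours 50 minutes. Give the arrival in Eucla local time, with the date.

Convert departure to UTC: 2:23 PM − 12:45 = 1:38 AM UTC on Jan 10.
Add 4 hours 45 minutes leg 1 → 6:23 AM UTC.
Add 4 hours 15 minutes layover in Brisbane → 10:38 AM UTC.
Add 12 hours 50 minutes leg 2 → 11:28 PM UTC.
Eucla is UTC+8:45, so local arrival = 11:28 PM + 8:45 = 8:13 AM on Jan 11.

8:13 AM on January 11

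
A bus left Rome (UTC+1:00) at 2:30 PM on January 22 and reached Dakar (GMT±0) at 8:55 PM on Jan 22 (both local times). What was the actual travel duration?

7 hours 25 minutes

Dakar is 1:00 behind Rome.
Clock-face elapsed time (ignoring zones) is 6 hours 25 minutes.
Actual elapsed = 6 hours 25 minutes + 1:00 = 7 hours 25 minutes.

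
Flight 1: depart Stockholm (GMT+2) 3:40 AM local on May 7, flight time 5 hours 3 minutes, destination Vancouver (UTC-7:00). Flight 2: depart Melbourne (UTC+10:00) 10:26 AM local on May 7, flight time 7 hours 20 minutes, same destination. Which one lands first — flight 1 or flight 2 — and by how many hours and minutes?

Flight 1 in UTC: 3:40 AM − 2:00 = 1:40 AM on May 7.
+5 hours and 3 minutes → arrive 6:43 AM UTC on May 7.
Flight 2 in UTC: 10:26 AM − 10:00 = 12:26 AM on May 7.
+7 hours 20 minutes → arrive 7:46 AM UTC on May 7.
Flight 1 lands earlier by 1 hour 3 minutes.

the first, by 1 hour 3 minutes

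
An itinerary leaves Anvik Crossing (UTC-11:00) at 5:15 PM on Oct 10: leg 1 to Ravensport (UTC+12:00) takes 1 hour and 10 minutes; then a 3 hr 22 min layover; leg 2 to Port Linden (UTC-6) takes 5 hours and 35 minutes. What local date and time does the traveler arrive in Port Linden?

8:22 AM on Oct 11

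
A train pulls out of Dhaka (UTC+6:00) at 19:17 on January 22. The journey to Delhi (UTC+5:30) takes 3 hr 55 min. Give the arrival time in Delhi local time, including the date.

22:42 on Jan 22

Convert departure to UTC: 19:17 − 6:00 = 13:17 UTC on Jan 22.
Add 3 hours 55 minutes travel time → 17:12 UTC.
Delhi is UTC+5:30, so local arrival = 17:12 + 5:30 = 22:42 on Jan 22.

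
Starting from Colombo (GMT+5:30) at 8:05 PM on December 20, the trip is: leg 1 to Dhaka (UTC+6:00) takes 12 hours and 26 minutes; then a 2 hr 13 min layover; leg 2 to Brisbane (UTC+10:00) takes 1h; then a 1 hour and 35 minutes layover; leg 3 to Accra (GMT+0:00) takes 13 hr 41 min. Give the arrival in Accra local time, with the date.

Convert departure to UTC: 8:05 PM − 5:30 = 2:35 PM UTC on Dec 20.
Add 12 hours and 26 minutes leg 1 → 3:01 AM UTC (Dec 21).
Add 2 hours and 13 minutes layover in Dhaka → 5:14 AM UTC.
Add 1 hour leg 2 → 6:14 AM UTC.
Add 1 hour 35 minutes layover in Brisbane → 7:49 AM UTC.
Add 13 hours 41 minutes leg 3 → 9:30 PM UTC.
Accra is UTC+0, so local arrival is the same: 9:30 PM on Dec 21.

9:30 PM on December 21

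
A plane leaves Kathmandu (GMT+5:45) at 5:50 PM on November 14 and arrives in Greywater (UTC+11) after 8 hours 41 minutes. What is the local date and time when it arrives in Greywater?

7:46 AM on November 15

Convert departure to UTC: 5:50 PM − 5:45 = 12:05 PM UTC on Nov 14.
Add 8 hours and 41 minutes travel time → 8:46 PM UTC.
Greywater is UTC+11:00, so local arrival = 8:46 PM + 11:00 = 7:46 AM on Nov 15.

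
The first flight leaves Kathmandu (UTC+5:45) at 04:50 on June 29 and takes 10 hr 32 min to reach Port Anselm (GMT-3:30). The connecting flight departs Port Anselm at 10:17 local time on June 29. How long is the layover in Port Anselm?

4 hours 10 minutes

Convert departure to UTC: 04:50 − 5:45 = 23:05 UTC on Jun 28.
Add 10 hours 32 minutes flight time → 09:37 UTC (Jun 29).
Port Anselm is UTC−3:30, so local arrival = 09:37 − 3:30 = 06:07 on Jun 29.
Layover = 10:17 − 06:07 = 4 hours 10 minutes.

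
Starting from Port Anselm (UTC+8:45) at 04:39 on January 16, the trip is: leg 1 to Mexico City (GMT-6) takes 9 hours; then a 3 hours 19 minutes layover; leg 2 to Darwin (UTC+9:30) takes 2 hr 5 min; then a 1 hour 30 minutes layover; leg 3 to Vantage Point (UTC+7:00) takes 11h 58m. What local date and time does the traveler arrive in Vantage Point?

06:46 on January 17

Convert departure to UTC: 04:39 − 8:45 = 19:54 UTC on Jan 15.
Add 9 hours leg 1 → 04:54 UTC (Jan 16).
Add 3 hours 19 minutes layover in Mexico City → 08:13 UTC.
Add 2 hours and 5 minutes leg 2 → 10:18 UTC.
Add 1 hour 30 minutes layover in Darwin → 11:48 UTC.
Add 11 hours and 58 minutes leg 3 → 23:46 UTC.
Vantage Point is UTC+7:00, so local arrival = 23:46 + 7:00 = 06:46 on Jan 17.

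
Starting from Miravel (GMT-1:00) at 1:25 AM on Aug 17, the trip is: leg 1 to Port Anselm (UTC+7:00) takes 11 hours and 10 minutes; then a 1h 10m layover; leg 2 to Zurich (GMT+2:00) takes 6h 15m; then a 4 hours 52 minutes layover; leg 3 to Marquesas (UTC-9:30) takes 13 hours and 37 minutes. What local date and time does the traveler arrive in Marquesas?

5:59 AM on August 18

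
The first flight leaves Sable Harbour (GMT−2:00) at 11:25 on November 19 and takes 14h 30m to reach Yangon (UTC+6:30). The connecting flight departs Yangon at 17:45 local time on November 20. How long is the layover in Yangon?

7 hours 20 minutes

Convert departure to UTC: 11:25 + 2:00 = 13:25 UTC on Nov 19.
Add 14 hours 30 minutes flight time → 03:55 UTC (Nov 20).
Yangon is UTC+6:30, so local arrival = 03:55 + 6:30 = 10:25 on Nov 20.
Layover = 17:45 − 10:25 = 7 hours 20 minutes.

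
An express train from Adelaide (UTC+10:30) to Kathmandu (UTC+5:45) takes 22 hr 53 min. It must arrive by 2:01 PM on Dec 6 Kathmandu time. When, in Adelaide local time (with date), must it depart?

Target arrival in UTC: 2:01 PM − 5:45 = 8:16 AM on Dec 6.
Subtract 22 hours 53 minutes → departure 9:23 AM UTC on Dec 5.
Adelaide is UTC+10:30: 9:23 AM + 10:30 = 7:53 PM on Dec 5.

7:53 PM on December 5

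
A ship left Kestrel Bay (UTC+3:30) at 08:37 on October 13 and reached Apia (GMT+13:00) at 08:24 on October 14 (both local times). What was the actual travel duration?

14 hours 17 minutes

Departure in UTC: 08:37 − 3:30 = 05:07 on Oct 13.
Arrival in UTC: 08:24 − 13:00 = 19:24 on Oct 13.
Elapsed = 19:24 − 05:07 = 14 hours 17 minutes.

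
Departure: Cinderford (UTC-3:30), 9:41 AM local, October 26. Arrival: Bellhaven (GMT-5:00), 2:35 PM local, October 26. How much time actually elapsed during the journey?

6 hours 24 minutes

Departure in UTC: 9:41 AM + 3:30 = 1:11 PM on Oct 26.
Arrival in UTC: 2:35 PM + 5:00 = 7:35 PM on Oct 26.
Elapsed = 7:35 PM − 1:11 PM = 6 hours 24 minutes.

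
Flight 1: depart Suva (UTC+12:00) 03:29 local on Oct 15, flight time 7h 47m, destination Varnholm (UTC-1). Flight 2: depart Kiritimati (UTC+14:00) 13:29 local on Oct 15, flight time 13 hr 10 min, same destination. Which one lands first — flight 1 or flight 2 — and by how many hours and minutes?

the first, by 13 hours 23 minutes

Flight 1 in UTC: 03:29 − 12:00 = 15:29 on Oct 14.
+7 hours 47 minutes → arrive 23:16 UTC on Oct 14.
Flight 2 in UTC: 13:29 − 14:00 = 23:29 on Oct 14.
+13 hours 10 minutes → arrive 12:39 UTC on Oct 15.
Flight 1 lands earlier by 13 hours 23 minutes.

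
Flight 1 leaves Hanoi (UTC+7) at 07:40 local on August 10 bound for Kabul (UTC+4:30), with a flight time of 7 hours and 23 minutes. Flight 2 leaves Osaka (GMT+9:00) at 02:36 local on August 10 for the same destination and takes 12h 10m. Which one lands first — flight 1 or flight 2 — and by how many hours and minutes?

the second, by 2 hours 17 minutes

Flight 1 in UTC: 07:40 − 7:00 = 00:40 on Aug 10.
+7 hours 23 minutes → arrive 08:03 UTC on Aug 10.
Flight 2 in UTC: 02:36 − 9:00 = 17:36 on Aug 9.
+12 hours and 10 minutes → arrive 05:46 UTC on Aug 10.
Flight 2 lands earlier by 2 hours 17 minutes.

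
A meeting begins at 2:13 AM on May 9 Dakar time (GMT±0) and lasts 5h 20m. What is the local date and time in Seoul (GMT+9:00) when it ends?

Seoul is 9:00 ahead of Dakar.
After 5 hours and 20 minutes it is 7:33 AM in Dakar.
Shift by the zone difference: 7:33 AM + 9:00 = 4:33 PM on May 9 in Seoul.

4:33 PM on May 9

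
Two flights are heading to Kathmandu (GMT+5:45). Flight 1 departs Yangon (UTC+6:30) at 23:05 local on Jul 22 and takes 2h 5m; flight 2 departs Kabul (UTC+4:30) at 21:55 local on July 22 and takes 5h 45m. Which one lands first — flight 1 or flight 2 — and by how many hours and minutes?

Flight 1 in UTC: 23:05 − 6:30 = 16:35 on Jul 22.
+2 hours and 5 minutes → arrive 18:40 UTC on Jul 22.
Flight 2 in UTC: 21:55 − 4:30 = 17:25 on Jul 22.
+5 hours and 45 minutes → arrive 23:10 UTC on Jul 22.
Flight 1 lands earlier by 4 hours 30 minutes.

the first, by 4 hours 30 minutes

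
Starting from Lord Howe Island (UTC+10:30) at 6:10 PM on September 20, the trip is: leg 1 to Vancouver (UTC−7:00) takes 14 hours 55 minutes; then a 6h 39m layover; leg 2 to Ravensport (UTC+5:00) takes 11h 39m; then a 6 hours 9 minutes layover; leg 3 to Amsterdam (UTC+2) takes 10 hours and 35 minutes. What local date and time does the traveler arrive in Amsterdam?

11:37 AM on September 22

Convert departure to UTC: 6:10 PM − 10:30 = 7:40 AM UTC on Sep 20.
Add 14 hours and 55 minutes leg 1 → 10:35 PM UTC.
Add 6 hours and 39 minutes layover in Vancouver → 5:14 AM UTC (Sep 21).
Add 11 hours and 39 minutes leg 2 → 4:53 PM UTC.
Add 6 hours and 9 minutes layover in Ravensport → 11:02 PM UTC.
Add 10 hours 35 minutes leg 3 → 9:37 AM UTC (Sep 22).
Amsterdam is UTC+2:00, so local arrival = 9:37 AM + 2:00 = 11:37 AM on Sep 22.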